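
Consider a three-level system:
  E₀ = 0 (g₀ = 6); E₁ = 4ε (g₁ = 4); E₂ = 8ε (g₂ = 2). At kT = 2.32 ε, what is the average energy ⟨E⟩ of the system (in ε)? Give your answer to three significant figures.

0.496 ε

Eᵢ/kT = 0, 1.7241, 3.4483.
Z = Σ gᵢe^(−Eᵢ/kT) = 6·e^(−0) + 4·e^(−1.7241) + 2·e^(−3.4483) = 6.0000 + 0.71333 + 0.063599 = 6.7769.
⟨E⟩ = Σ Eᵢ gᵢe^(−Eᵢ/kT) / Z = (0·6.0000 + 4·0.71333 + 8·0.063599) / 6.7769 = 0.496 ε.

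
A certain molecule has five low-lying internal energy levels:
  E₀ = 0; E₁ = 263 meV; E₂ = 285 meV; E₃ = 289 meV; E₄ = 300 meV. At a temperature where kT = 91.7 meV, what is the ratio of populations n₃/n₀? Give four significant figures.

n₃/n₀ = exp[−(E₃−E₀)/kT] = exp(−(289 meV)/(91.7 meV)) = exp(-3.15158) = 0.04278.

0.04278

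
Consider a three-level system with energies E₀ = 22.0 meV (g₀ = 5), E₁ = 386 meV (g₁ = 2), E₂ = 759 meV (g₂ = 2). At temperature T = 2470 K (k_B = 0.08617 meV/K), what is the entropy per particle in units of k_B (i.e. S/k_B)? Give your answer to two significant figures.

k_BT = 0.08617 × 2470 K = 212.8 meV.
Eᵢ/kT = 0.1034, 1.814, 3.567.
Z = Σ gᵢe^(−Eᵢ/kT) = 5·e^(−0.1034) + 2·e^(−1.814) + 2·e^(−3.567) = 4.509 + 0.3260 + 0.05648 = 4.891.
⟨E⟩ = Σ EᵢPᵢ = 54.77 meV.
S/k_B = ln Z + ⟨E⟩/kT = ln(4.891) + 54.77/212.8 = 1.587 + 0.2574 = 1.8.

1.8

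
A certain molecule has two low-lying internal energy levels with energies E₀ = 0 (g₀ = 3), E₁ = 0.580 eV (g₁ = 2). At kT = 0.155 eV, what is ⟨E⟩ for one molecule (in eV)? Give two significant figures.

Eᵢ/kT = 0, 3.742.
Z = Σ gᵢe^(−Eᵢ/kT) = 3·e^(−0) + 2·e^(−3.742) = 3.000 + 0.04741 = 3.047.
⟨E⟩ = Σ Eᵢ gᵢe^(−Eᵢ/kT) / Z = (0·3.000 + 0.580·0.04741) / 3.047 = 0.0090 eV.

0.0090 eV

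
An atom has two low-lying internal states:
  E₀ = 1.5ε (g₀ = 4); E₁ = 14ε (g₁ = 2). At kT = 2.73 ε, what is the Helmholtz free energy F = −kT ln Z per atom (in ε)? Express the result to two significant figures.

-2.3 ε

Eᵢ/kT = 0.5495, 5.128.
Z = Σ gᵢe^(−Eᵢ/kT) = 4·e^(−0.5495) + 2·e^(−5.128) = 2.309 + 0.01186 = 2.321.
F = −kT ln Z = −2.73 × ln(2.321) = −2.73 × 0.8420 = -2.3 ε.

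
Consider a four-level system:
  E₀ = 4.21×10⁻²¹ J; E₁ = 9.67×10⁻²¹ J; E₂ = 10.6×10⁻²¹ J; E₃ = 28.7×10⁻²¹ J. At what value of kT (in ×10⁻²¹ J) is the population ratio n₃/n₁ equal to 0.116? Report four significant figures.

8.834 ×10⁻²¹ J

n₃/n₁ = exp[−(E₃−E₁)/kT] = 0.116.
⇒ (E₃−E₁)/kT = ln(1/0.116) = ln(8.62069) = 2.15417.
kT = 19.03 ×10⁻²¹ J / 2.15417 = 8.834 ×10⁻²¹ J.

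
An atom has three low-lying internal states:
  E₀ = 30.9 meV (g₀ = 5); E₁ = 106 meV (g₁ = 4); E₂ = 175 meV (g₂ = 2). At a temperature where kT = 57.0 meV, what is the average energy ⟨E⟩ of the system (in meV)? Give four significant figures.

Eᵢ/kT = 0.542105, 1.85965, 3.07018.
Z = Σ gᵢe^(−Eᵢ/kT) = 5·e^(−0.542105) + 4·e^(−1.85965) + 2·e^(−3.07018) = 2.90761 + 0.622909 + 0.0928256 = 3.62334.
⟨E⟩ = Σ Eᵢ gᵢe^(−Eᵢ/kT) / Z = (30.9·2.90761 + 106·0.622909 + 175·0.0928256) / 3.62334 = 47.50 meV.

47.50 meV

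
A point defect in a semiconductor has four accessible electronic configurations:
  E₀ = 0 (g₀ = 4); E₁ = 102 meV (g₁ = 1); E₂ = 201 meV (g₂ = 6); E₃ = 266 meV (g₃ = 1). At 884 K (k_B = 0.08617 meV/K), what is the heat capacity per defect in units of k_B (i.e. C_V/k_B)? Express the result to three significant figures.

0.697

k_BT = 0.08617 × 884 K = 76.174 meV.
Eᵢ/kT = 0, 1.3390, 2.6387, 3.4920.
Z = Σ gᵢe^(−Eᵢ/kT) = 4·e^(−0) + 1·e^(−1.3390) + 6·e^(−2.6387) + 1·e^(−3.4920) = 4.0000 + 0.26211 + 0.42872 + 0.030440 = 4.7213.
⟨E⟩ = 25.630 meV, ⟨E²⟩ = 4702.4 meV².
C_V/k_B = (⟨E²⟩ − ⟨E⟩²)/(kT)² = (4702.4 − 656.90)/5802.5 = 0.697.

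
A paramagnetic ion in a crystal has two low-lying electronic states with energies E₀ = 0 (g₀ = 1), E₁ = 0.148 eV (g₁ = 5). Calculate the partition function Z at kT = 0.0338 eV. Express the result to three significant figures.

Z = 1.06

Eᵢ/kT = 0, 4.3787.
Z = Σ gᵢe^(−Eᵢ/kT) = 1·e^(−0) + 5·e^(−4.3787) = 1.0000 + 0.062708 = 1.0627.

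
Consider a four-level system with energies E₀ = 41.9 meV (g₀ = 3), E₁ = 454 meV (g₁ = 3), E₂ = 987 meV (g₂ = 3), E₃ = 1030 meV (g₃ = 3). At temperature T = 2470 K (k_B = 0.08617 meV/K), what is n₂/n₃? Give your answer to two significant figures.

1.2

k_BT = 0.08617 × 2470 K = 212.8 meV.
n₂/n₃ = (g₂/g₃) exp[−(E₂−E₃)/kT] = (3/3) × exp(−(-43 meV)/(212.8 meV)) = (3/3) × exp(0.2021) = 1.2.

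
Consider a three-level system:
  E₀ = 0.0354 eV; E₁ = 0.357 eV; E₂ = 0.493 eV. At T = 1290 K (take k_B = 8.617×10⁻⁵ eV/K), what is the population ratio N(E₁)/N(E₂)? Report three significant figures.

k_BT = 8.617×10⁻⁵ × 1290 K = 0.11116 eV.
n₁/n₂ = exp[−(E₁−E₂)/kT] = exp(−(-0.136 eV)/(0.11116 eV)) = exp(1.2235) = 3.40.

3.40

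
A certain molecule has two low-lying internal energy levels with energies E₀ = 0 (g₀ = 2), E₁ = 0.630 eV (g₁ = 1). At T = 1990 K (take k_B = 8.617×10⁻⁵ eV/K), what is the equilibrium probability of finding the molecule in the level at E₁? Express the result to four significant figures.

k_BT = 8.617×10⁻⁵ × 1990 K = 0.171478 eV.
Eᵢ/kT = 0, 3.67394.
Z = Σ gᵢe^(−Eᵢ/kT) = 2·e^(−0) + 1·e^(−3.67394) = 2.00000 + 0.0253763 = 2.02538.
P₁ = g₁ e^(−E₁/kT) / Z = 0.0253763/2.02538 = 0.01253.

0.01253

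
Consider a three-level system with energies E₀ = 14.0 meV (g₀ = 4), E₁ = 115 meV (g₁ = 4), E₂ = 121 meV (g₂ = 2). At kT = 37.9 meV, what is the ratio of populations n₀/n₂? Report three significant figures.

n₀/n₂ = (g₀/g₂) exp[−(E₀−E₂)/kT] = (4/2) × exp(−(-107.0 meV)/(37.9 meV)) = (4/2) × exp(2.8232) = 33.7.

33.7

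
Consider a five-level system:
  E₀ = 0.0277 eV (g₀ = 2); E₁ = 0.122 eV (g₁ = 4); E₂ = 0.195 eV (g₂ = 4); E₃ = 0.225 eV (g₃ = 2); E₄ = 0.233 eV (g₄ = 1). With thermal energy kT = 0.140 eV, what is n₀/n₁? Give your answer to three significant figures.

0.981

n₀/n₁ = (g₀/g₁) exp[−(E₀−E₁)/kT] = (2/4) × exp(−(-0.0943 eV)/(0.140 eV)) = (2/4) × exp(0.67357) = 0.981.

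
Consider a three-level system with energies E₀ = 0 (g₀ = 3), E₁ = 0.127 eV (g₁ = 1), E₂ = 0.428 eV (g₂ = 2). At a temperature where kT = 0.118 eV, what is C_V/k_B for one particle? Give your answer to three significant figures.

0.295

Eᵢ/kT = 0, 1.0763, 3.6271.
Z = Σ gᵢe^(−Eᵢ/kT) = 3·e^(−0) + 1·e^(−1.0763) + 2·e^(−3.6271) = 3.0000 + 0.34085 + 0.053186 = 3.3940.
⟨E⟩ = 0.019461 eV, ⟨E²⟩ = 0.0044904 eV².
C_V/k_B = (⟨E²⟩ − ⟨E⟩²)/(kT)² = (0.0044904 − 0.00037873)/0.013924 = 0.295.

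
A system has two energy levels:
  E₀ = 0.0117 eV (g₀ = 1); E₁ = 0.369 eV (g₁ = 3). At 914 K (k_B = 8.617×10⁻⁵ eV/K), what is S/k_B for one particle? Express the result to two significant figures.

0.17

k_BT = 8.617×10⁻⁵ × 914 K = 0.07876 eV.
Eᵢ/kT = 0.1486, 4.685.
Z = Σ gᵢe^(−Eᵢ/kT) = 1·e^(−0.1486) + 3·e^(−4.685) = 0.8619 + 0.02770 = 0.8896.
⟨E⟩ = Σ EᵢPᵢ = 0.02283 eV.
S/k_B = ln Z + ⟨E⟩/kT = ln(0.8896) + 0.02283/0.07876 = -0.1170 + 0.2899 = 0.17.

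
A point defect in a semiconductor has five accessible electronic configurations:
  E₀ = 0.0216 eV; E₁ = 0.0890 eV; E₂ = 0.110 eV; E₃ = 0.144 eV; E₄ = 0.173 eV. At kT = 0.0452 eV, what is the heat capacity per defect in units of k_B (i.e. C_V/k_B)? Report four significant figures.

0.9261

Eᵢ/kT = 0.477876, 1.96903, 2.43363, 3.18584, 3.82743.
Z = Σ e^(−Eᵢ/kT) = e^(−0.477876) + e^(−1.96903) + e^(−2.43363) + e^(−3.18584) + e^(−3.82743) = 0.620099 + 0.139592 + 0.0877178 + 0.0413435 + 0.0217655 = 0.910518.
⟨E⟩ = 0.0496263 eV, ⟨E²⟩ = 0.00435480 eV².
C_V/k_B = (⟨E²⟩ − ⟨E⟩²)/(kT)² = (0.00435480 − 0.00246277)/0.00204304 = 0.9261.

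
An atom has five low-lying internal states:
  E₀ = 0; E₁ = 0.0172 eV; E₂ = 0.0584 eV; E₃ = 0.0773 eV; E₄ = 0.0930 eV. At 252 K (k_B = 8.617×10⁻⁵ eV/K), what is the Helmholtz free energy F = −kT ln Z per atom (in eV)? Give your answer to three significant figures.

-0.00970 eV

k_BT = 8.617×10⁻⁵ × 252 K = 0.021715 eV.
Eᵢ/kT = 0, 0.79208, 2.6894, 3.5598, 4.2828.
Z = Σ e^(−Eᵢ/kT) = e^(−0) + e^(−0.79208) + e^(−2.6894) + e^(−3.5598) + e^(−4.2828) = 1.0000 + 0.45290 + 0.067922 + 0.028445 + 0.013804 = 1.5631.
F = −kT ln Z = −0.021715 × ln(1.5631) = −0.021715 × 0.44667 = -0.00970 eV.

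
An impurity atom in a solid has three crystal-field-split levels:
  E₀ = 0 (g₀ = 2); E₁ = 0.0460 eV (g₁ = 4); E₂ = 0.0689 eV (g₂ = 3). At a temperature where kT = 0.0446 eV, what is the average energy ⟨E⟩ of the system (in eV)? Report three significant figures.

0.0270 eV

Eᵢ/kT = 0, 1.0314, 1.5448.
Z = Σ gᵢe^(−Eᵢ/kT) = 2·e^(−0) + 4·e^(−1.0314) + 3·e^(−1.5448) = 2.0000 + 1.4260 + 0.64006 = 4.0661.
⟨E⟩ = Σ Eᵢ gᵢe^(−Eᵢ/kT) / Z = (0·2.0000 + 0.0460·1.4260 + 0.0689·0.64006) / 4.0661 = 0.0270 eV.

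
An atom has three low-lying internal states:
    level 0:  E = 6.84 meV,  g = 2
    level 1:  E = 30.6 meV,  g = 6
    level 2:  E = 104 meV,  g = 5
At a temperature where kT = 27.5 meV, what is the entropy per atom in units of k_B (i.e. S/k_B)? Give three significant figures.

2.12

Eᵢ/kT = 0.24873, 1.1127, 3.7818.
Z = Σ gᵢe^(−Eᵢ/kT) = 2·e^(−0.24873) + 6·e^(−1.1127) + 5·e^(−3.7818) = 1.5596 + 1.9720 + 0.11391 = 3.6455.
⟨E⟩ = Σ EᵢPᵢ = 22.729 meV.
S/k_B = ln Z + ⟨E⟩/kT = ln(3.6455) + 22.729/27.5 = 1.2935 + 0.82651 = 2.12.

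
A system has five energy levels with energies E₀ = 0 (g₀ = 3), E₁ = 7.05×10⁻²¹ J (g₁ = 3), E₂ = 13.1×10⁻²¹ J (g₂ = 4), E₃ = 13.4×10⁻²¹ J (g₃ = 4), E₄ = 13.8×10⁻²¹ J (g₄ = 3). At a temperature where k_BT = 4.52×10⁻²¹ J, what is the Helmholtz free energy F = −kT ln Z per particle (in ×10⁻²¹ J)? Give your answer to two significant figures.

Eᵢ/kT = 0, 1.560, 2.898, 2.965, 3.053.
Z = Σ gᵢe^(−Eᵢ/kT) = 3·e^(−0) + 3·e^(−1.560) + 4·e^(−2.898) + 4·e^(−2.965) + 3·e^(−3.053) = 3.000 + 0.6304 + 0.2205 + 0.2062 + 0.1417 = 4.199.
F = −kT ln Z = −4.52 × ln(4.199) = −4.52 × 1.435 = -6.5 ×10⁻²¹ J.

-6.5 ×10⁻²¹ J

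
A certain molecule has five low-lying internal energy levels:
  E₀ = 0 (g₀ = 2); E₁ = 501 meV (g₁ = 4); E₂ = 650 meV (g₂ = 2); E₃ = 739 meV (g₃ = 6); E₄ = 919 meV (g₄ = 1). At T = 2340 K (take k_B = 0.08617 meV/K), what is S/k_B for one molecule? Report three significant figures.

1.60

k_BT = 0.08617 × 2340 K = 201.64 meV.
Eᵢ/kT = 0, 2.4846, 3.2236, 3.6649, 4.5576.
Z = Σ gᵢe^(−Eᵢ/kT) = 2·e^(−0) + 4·e^(−2.4846) + 2·e^(−3.2236) + 6·e^(−3.6649) + 1·e^(−4.5576) = 2.0000 + 0.33344 + 0.079623 + 0.15364 + 0.010487 = 2.5772.
⟨E⟩ = Σ EᵢPᵢ = 132.70 meV.
S/k_B = ln Z + ⟨E⟩/kT = ln(2.5772) + 132.70/201.64 = 0.94670 + 0.65810 = 1.60.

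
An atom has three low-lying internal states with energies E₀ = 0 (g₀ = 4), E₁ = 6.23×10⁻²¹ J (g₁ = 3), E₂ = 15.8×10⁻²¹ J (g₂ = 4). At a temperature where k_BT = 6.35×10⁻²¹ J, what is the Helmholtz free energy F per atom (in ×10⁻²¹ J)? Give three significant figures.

-10.8 ×10⁻²¹ J

Eᵢ/kT = 0, 0.98110, 2.4882.
Z = Σ gᵢe^(−Eᵢ/kT) = 4·e^(−0) + 3·e^(−0.98110) + 4·e^(−2.4882) = 4.0000 + 1.1247 + 0.33224 = 5.4569.
F = −kT ln Z = −6.35 × ln(5.4569) = −6.35 × 1.6969 = -10.8 ×10⁻²¹ J.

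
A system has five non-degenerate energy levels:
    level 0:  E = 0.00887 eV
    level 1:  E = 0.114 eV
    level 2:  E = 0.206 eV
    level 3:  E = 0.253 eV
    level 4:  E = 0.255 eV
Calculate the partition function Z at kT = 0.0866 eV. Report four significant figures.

Z = 1.370

Eᵢ/kT = 0.102425, 1.31640, 2.37875, 2.92148, 2.94457.
Z = Σ e^(−Eᵢ/kT) = e^(−0.102425) + e^(−1.31640) + e^(−2.37875) + e^(−2.92148) + e^(−2.94457) = 0.902646 + 0.268099 + 0.0926663 + 0.0538539 + 0.0526247 = 1.36989.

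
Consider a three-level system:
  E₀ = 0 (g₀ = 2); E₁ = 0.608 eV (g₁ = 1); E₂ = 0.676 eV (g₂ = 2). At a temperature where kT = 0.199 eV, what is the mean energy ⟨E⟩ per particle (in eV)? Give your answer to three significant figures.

0.0350 eV

Eᵢ/kT = 0, 3.0553, 3.3970.
Z = Σ gᵢe^(−Eᵢ/kT) = 2·e^(−0) + 1·e^(−3.0553) + 2·e^(−3.3970) = 2.0000 + 0.047109 + 0.066947 = 2.1141.
⟨E⟩ = Σ Eᵢ gᵢe^(−Eᵢ/kT) / Z = (0·2.0000 + 0.608·0.047109 + 0.676·0.066947) / 2.1141 = 0.0350 eV.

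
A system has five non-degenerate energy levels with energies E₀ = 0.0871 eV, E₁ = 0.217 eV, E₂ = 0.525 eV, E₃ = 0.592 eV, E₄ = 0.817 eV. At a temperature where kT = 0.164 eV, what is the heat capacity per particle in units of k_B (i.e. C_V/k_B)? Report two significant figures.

0.70

Eᵢ/kT = 0.5311, 1.323, 3.201, 3.610, 4.982.
Z = Σ e^(−Eᵢ/kT) = e^(−0.5311) + e^(−1.323) + e^(−3.201) + e^(−3.610) + e^(−4.982) = 0.5880 + 0.2663 + 0.04072 + 0.02705 + 0.006860 = 0.9289.
⟨E⟩ = 0.1636 eV, ⟨E²⟩ = 0.04552 eV².
C_V/k_B = (⟨E²⟩ − ⟨E⟩²)/(kT)² = (0.04552 − 0.02676)/0.02690 = 0.70.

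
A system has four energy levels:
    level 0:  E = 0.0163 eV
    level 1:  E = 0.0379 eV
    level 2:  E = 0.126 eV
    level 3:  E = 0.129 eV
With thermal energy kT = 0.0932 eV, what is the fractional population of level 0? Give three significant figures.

0.417

Eᵢ/kT = 0.17489, 0.40665, 1.3519, 1.3841.
Z = Σ e^(−Eᵢ/kT) = e^(−0.17489) + e^(−0.40665) + e^(−1.3519) + e^(−1.3841) = 0.83955 + 0.66588 + 0.25875 + 0.25055 = 2.0147.
P₀ = e^(−E₀/kT) / Z = 0.83955/2.0147 = 0.417.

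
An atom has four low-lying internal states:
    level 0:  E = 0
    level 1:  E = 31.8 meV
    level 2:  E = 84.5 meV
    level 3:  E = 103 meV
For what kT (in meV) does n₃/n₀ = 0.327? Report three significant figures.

n₃/n₀ = exp[−(E₃−E₀)/kT] = 0.327.
⇒ (E₃−E₀)/kT = ln(1/0.327) = ln(3.0581) = 1.1178.
kT = 103 meV / 1.1178 = 92.1 meV.

92.1 meV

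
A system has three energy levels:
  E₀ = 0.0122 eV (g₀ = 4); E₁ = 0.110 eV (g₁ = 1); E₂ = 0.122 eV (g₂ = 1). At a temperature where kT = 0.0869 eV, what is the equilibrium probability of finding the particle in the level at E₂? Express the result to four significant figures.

Eᵢ/kT = 0.140391, 1.26582, 1.40391.
Z = Σ gᵢe^(−Eᵢ/kT) = 4·e^(−0.140391) + 1·e^(−1.26582) + 1·e^(−1.40391) = 3.47607 + 0.282008 + 0.245635 = 4.00371.
P₂ = g₂ e^(−E₂/kT) / Z = 0.245635/4.00371 = 0.06135.

0.06135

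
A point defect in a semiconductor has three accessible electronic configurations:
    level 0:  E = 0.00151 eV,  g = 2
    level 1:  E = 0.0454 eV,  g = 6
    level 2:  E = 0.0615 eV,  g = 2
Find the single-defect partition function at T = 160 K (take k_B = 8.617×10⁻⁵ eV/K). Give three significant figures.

Z = 2.04

k_BT = 8.617×10⁻⁵ × 160 K = 0.013787 eV.
Eᵢ/kT = 0.10952, 3.2930, 4.4607.
Z = Σ gᵢe^(−Eᵢ/kT) = 2·e^(−0.10952) + 6·e^(−3.2930) + 2·e^(−4.4607) = 1.7925 + 0.22285 + 0.023109 = 2.0385.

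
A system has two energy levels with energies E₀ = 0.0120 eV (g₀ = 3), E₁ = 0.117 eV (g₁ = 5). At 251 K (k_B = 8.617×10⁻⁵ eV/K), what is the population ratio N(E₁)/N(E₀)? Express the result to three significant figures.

k_BT = 8.617×10⁻⁵ × 251 K = 0.021629 eV.
n₁/n₀ = (g₁/g₀) exp[−(E₁−E₀)/kT] = (5/3) × exp(−(0.1050 eV)/(0.021629 eV)) = (5/3) × exp(-4.8546) = 0.0130.

0.0130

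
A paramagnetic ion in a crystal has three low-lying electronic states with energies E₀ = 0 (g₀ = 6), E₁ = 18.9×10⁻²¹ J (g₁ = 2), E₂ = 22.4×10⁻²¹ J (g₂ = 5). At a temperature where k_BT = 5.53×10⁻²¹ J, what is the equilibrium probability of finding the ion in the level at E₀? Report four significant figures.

Eᵢ/kT = 0, 3.41772, 4.05063.
Z = Σ gᵢe^(−Eᵢ/kT) = 6·e^(−0) + 2·e^(−3.41772) + 5·e^(−4.05063) = 6.00000 + 0.0655742 + 0.0870570 = 6.15263.
P₀ = g₀ e^(−E₀/kT) / Z = 6.00000/6.15263 = 0.9752.

0.9752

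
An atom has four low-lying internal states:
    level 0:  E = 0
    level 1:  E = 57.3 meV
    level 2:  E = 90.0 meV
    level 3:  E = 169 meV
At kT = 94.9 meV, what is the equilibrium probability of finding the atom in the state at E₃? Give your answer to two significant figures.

Eᵢ/kT = 0, 0.6038, 0.9484, 1.781.
Z = Σ e^(−Eᵢ/kT) = e^(−0) + e^(−0.6038) + e^(−0.9484) + e^(−1.781) = 1.000 + 0.5467 + 0.3874 + 0.1685 = 2.103.
P₃ = e^(−E₃/kT) / Z = 0.1685/2.103 = 0.080.

0.080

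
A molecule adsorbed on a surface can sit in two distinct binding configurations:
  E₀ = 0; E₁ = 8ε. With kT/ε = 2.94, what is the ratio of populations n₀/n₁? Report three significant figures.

15.2

n₀/n₁ = exp[−(E₀−E₁)/kT] = exp(−(-8ε)/(2.94ε)) = exp(2.7211) = 15.2.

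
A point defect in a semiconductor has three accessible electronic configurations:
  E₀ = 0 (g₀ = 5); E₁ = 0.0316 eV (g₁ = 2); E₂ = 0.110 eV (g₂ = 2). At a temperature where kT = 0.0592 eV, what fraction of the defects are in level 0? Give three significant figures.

0.771

Eᵢ/kT = 0, 0.53378, 1.8581.
Z = Σ gᵢe^(−Eᵢ/kT) = 5·e^(−0) + 2·e^(−0.53378) + 2·e^(−1.8581) = 5.0000 + 1.1728 + 0.31194 = 6.4847.
P₀ = g₀ e^(−E₀/kT) / Z = 5.0000/6.4847 = 0.771.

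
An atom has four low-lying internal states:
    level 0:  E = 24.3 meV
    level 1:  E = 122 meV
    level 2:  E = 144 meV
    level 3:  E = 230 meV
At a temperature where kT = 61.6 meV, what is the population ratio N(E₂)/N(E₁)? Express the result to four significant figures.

0.6997

n₂/n₁ = exp[−(E₂−E₁)/kT] = exp(−(22 meV)/(61.6 meV)) = exp(-0.357143) = 0.6997.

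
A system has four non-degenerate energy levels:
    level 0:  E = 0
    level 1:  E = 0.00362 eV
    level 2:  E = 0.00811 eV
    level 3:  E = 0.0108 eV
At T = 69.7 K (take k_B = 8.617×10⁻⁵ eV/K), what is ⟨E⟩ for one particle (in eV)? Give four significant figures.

k_BT = 8.617×10⁻⁵ × 69.7 K = 0.00600605 eV.
Eᵢ/kT = 0, 0.602726, 1.35031, 1.79819.
Z = Σ e^(−Eᵢ/kT) = e^(−0) + e^(−0.602726) + e^(−1.35031) + e^(−1.79819) = 1.00000 + 0.547318 + 0.259160 + 0.165598 = 1.97208.
⟨E⟩ = Σ Eᵢ e^(−Eᵢ/kT) / Z = (0·1.00000 + 0.00362·0.547318 + 0.00811·0.259160 + 0.0108·0.165598) / 1.97208 = 0.002977 eV.

0.002977 eV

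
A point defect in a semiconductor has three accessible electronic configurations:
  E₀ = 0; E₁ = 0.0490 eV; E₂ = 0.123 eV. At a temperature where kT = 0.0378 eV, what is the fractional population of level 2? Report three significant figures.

Eᵢ/kT = 0, 1.2963, 3.2540.
Z = Σ e^(−Eᵢ/kT) = e^(−0) + e^(−1.2963) + e^(−3.2540) = 1.0000 + 0.27354 + 0.038619 = 1.3122.
P₂ = e^(−E₂/kT) / Z = 0.038619/1.3122 = 0.0294.

0.0294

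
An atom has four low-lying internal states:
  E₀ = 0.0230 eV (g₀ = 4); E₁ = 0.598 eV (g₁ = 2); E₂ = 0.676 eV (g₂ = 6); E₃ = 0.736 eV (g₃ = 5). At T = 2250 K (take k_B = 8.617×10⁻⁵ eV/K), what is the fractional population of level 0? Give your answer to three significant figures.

0.902

k_BT = 8.617×10⁻⁵ × 2250 K = 0.19388 eV.
Eᵢ/kT = 0.11863, 3.0844, 3.4867, 3.7962.
Z = Σ gᵢe^(−Eᵢ/kT) = 4·e^(−0.11863) + 2·e^(−3.0844) + 6·e^(−3.4867) + 5·e^(−3.7962) = 3.5525 + 0.091515 + 0.18361 + 0.11228 = 3.9399.
P₀ = g₀ e^(−E₀/kT) / Z = 3.5525/3.9399 = 0.902.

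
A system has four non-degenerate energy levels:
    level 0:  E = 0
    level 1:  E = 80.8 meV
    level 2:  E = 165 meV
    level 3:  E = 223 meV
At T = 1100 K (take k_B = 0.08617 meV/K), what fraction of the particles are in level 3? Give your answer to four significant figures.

k_BT = 0.08617 × 1100 K = 94.7870 meV.
Eᵢ/kT = 0, 0.852438, 1.74075, 2.35264.
Z = Σ e^(−Eᵢ/kT) = e^(−0) + e^(−0.852438) + e^(−1.74075) + e^(−2.35264) = 1.00000 + 0.426374 + 0.175389 + 0.0951177 = 1.69688.
P₃ = e^(−E₃/kT) / Z = 0.0951177/1.69688 = 0.05605.

0.05605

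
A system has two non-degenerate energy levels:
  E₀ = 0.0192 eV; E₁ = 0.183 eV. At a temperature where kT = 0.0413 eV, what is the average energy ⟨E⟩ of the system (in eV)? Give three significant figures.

0.0222 eV

Eᵢ/kT = 0.46489, 4.4310.
Z = Σ e^(−Eᵢ/kT) = e^(−0.46489) + e^(−4.4310) = 0.62820 + 0.011903 = 0.64010.
⟨E⟩ = Σ Eᵢ e^(−Eᵢ/kT) / Z = (0.0192·0.62820 + 0.183·0.011903) / 0.64010 = 0.0222 eV.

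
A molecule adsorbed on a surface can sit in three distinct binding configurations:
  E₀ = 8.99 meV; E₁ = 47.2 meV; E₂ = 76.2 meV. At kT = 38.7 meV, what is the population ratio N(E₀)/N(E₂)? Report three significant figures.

5.68

n₀/n₂ = exp[−(E₀−E₂)/kT] = exp(−(-67.21 meV)/(38.7 meV)) = exp(1.7367) = 5.68.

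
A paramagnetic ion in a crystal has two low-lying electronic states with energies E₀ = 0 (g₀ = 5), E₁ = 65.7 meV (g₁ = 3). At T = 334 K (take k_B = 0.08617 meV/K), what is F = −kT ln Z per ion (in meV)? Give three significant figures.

k_BT = 0.08617 × 334 K = 28.781 meV.
Eᵢ/kT = 0, 2.2828.
Z = Σ gᵢe^(−Eᵢ/kT) = 5·e^(−0) + 3·e^(−2.2828) = 5.0000 + 0.30599 = 5.3060.
F = −kT ln Z = −28.781 × ln(5.3060) = −28.781 × 1.6688 = -48.0 meV.

-48.0 meV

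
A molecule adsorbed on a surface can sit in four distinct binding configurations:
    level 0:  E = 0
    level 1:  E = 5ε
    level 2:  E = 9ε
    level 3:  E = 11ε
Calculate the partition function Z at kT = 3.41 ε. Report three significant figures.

Eᵢ/kT = 0, 1.4663, 2.6393, 3.2258.
Z = Σ e^(−Eᵢ/kT) = e^(−0) + e^(−1.4663) + e^(−2.6393) + e^(−3.2258) = 1.0000 + 0.23078 + 0.071411 + 0.039724 = 1.3419.

Z = 1.34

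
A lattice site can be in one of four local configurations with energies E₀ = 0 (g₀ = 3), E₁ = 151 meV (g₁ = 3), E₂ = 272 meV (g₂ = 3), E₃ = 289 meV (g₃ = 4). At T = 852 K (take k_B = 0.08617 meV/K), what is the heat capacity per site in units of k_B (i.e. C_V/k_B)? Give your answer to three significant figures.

0.938

k_BT = 0.08617 × 852 K = 73.417 meV.
Eᵢ/kT = 0, 2.0567, 3.7049, 3.9364.
Z = Σ gᵢe^(−Eᵢ/kT) = 3·e^(−0) + 3·e^(−2.0567) + 3·e^(−3.7049) + 4·e^(−3.9364) = 3.0000 + 0.38363 + 0.073808 + 0.078073 = 3.5355.
⟨E⟩ = 28.445 meV, ⟨E²⟩ = 5863.0 meV².
C_V/k_B = (⟨E²⟩ − ⟨E⟩²)/(kT)² = (5863.0 − 809.12)/5390.1 = 0.938.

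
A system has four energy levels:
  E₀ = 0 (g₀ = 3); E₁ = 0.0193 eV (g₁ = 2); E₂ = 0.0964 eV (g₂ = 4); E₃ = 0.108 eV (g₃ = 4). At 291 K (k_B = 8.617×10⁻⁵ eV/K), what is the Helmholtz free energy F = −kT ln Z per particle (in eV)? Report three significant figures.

-0.0352 eV

k_BT = 8.617×10⁻⁵ × 291 K = 0.025075 eV.
Eᵢ/kT = 0, 0.76969, 3.8445, 4.3071.
Z = Σ gᵢe^(−Eᵢ/kT) = 3·e^(−0) + 2·e^(−0.76969) + 4·e^(−3.8445) + 4·e^(−4.3071) = 3.0000 + 0.92631 + 0.085588 + 0.053890 = 4.0658.
F = −kT ln Z = −0.025075 × ln(4.0658) = −0.025075 × 1.4026 = -0.0352 eV.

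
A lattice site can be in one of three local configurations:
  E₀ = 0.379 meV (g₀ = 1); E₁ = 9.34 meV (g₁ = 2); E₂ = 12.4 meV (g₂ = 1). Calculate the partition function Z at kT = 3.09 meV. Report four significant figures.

Eᵢ/kT = 0.122654, 3.02265, 4.01294.
Z = Σ gᵢe^(−Eᵢ/kT) = 1·e^(−0.122654) + 2·e^(−3.02265) + 1·e^(−4.01294) = 0.884570 + 0.0973441 + 0.0180802 = 0.999994.

Z = 1.000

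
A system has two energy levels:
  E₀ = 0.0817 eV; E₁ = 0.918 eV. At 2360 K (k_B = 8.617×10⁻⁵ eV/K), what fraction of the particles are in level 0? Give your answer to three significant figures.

0.984

k_BT = 8.617×10⁻⁵ × 2360 K = 0.20336 eV.
Eᵢ/kT = 0.40175, 4.5142.
Z = Σ e^(−Eᵢ/kT) = e^(−0.40175) + e^(−4.5142) = 0.66915 + 0.010952 = 0.68010.
P₀ = e^(−E₀/kT) / Z = 0.66915/0.68010 = 0.984.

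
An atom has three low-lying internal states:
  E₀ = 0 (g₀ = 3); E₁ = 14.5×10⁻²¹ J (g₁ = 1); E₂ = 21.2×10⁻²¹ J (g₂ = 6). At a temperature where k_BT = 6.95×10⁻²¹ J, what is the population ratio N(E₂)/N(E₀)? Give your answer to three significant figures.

0.0947

n₂/n₀ = (g₂/g₀) exp[−(E₂−E₀)/kT] = (6/3) × exp(−(21.2 ×10⁻²¹ J)/(6.95 ×10⁻²¹ J)) = (6/3) × exp(-3.0504) = 0.0947.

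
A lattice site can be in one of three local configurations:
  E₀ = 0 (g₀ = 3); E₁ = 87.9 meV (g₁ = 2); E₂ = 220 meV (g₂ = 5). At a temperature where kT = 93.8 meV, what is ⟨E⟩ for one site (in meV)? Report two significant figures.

Eᵢ/kT = 0, 0.9371, 2.345.
Z = Σ gᵢe^(−Eᵢ/kT) = 3·e^(−0) + 2·e^(−0.9371) + 5·e^(−2.345) = 3.000 + 0.7835 + 0.4792 = 4.263.
⟨E⟩ = Σ Eᵢ gᵢe^(−Eᵢ/kT) / Z = (0·3.000 + 87.9·0.7835 + 220·0.4792) / 4.263 = 41 meV.

41 meV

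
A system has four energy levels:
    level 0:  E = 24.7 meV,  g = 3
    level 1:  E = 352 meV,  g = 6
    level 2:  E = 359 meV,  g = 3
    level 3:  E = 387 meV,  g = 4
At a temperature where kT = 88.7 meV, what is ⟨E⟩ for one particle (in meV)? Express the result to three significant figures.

54.1 meV

Eᵢ/kT = 0.27847, 3.9684, 4.0474, 4.3630.
Z = Σ gᵢe^(−Eᵢ/kT) = 3·e^(−0.27847) + 6·e^(−3.9684) + 3·e^(−4.0474) + 4·e^(−4.3630) = 2.2708 + 0.11342 + 0.052403 + 0.050960 = 2.4876.
⟨E⟩ = Σ Eᵢ gᵢe^(−Eᵢ/kT) / Z = (24.7·2.2708 + 352·0.11342 + 359·0.052403 + 387·0.050960) / 2.4876 = 54.1 meV.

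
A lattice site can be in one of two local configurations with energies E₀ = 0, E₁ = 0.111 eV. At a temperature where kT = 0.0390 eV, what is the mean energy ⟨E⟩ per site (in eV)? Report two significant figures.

0.0061 eV

Eᵢ/kT = 0, 2.846.
Z = Σ e^(−Eᵢ/kT) = e^(−0) + e^(−2.846) = 1.000 + 0.05808 = 1.058.
⟨E⟩ = Σ Eᵢ e^(−Eᵢ/kT) / Z = (0·1.000 + 0.111·0.05808) / 1.058 = 0.0061 eV.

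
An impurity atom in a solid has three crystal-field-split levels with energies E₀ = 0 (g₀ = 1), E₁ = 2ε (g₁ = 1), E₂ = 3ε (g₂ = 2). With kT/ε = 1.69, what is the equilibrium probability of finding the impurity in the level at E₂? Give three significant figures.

0.206

Eᵢ/kT = 0, 1.1834, 1.7751.
Z = Σ gᵢe^(−Eᵢ/kT) = 1·e^(−0) + 1·e^(−1.1834) + 2·e^(−1.7751) = 1.0000 + 0.30624 + 0.33893 = 1.6452.
P₂ = g₂ e^(−E₂/kT) / Z = 0.33893/1.6452 = 0.206.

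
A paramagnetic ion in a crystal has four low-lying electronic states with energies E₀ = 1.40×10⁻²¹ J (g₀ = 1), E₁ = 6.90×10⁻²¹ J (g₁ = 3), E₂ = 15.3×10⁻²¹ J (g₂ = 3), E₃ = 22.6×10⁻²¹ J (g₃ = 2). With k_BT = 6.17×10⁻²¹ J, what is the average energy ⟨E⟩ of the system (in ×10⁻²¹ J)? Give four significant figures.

Eᵢ/kT = 0.226904, 1.11831, 2.47974, 3.66288.
Z = Σ gᵢe^(−Eᵢ/kT) = 1·e^(−0.226904) + 3·e^(−1.11831) + 3·e^(−2.47974) + 2·e^(−3.66288) = 0.796997 + 0.980495 + 0.251295 + 0.0513170 = 2.08010.
⟨E⟩ = Σ Eᵢ gᵢe^(−Eᵢ/kT) / Z = (1.40·0.796997 + 6.90·0.980495 + 15.3·0.251295 + 22.6·0.0513170) / 2.08010 = 6.195 ×10⁻²¹ J.

6.195 ×10⁻²¹ J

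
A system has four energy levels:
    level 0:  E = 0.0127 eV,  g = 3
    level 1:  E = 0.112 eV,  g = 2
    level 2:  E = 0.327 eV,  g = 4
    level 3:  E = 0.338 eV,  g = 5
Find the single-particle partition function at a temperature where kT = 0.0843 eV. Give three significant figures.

Z = 3.28

Eᵢ/kT = 0.15065, 1.3286, 3.8790, 4.0095.
Z = Σ gᵢe^(−Eᵢ/kT) = 3·e^(−0.15065) + 2·e^(−1.3286) + 4·e^(−3.8790) + 5·e^(−4.0095) = 2.5804 + 0.52970 + 0.082686 + 0.090712 = 3.2835.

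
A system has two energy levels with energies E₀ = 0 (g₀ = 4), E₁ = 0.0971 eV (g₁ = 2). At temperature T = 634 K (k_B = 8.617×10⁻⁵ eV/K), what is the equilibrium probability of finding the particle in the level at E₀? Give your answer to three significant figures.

k_BT = 8.617×10⁻⁵ × 634 K = 0.054632 eV.
Eᵢ/kT = 0, 1.7773.
Z = Σ gᵢe^(−Eᵢ/kT) = 4·e^(−0) + 2·e^(−1.7773) = 4.0000 + 0.33819 = 4.3382.
P₀ = g₀ e^(−E₀/kT) / Z = 4.0000/4.3382 = 0.922.

0.922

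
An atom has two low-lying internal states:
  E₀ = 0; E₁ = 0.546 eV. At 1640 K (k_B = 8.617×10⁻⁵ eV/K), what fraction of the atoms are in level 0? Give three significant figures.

0.979

k_BT = 8.617×10⁻⁵ × 1640 K = 0.14132 eV.
Eᵢ/kT = 0, 3.8636.
Z = Σ e^(−Eᵢ/kT) = e^(−0) + e^(−3.8636) = 1.0000 + 0.020992 = 1.0210.
P₀ = e^(−E₀/kT) / Z = 1.0000/1.0210 = 0.979.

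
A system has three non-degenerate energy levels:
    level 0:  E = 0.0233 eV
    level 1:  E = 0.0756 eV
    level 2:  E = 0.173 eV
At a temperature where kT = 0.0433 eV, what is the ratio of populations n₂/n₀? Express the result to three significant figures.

0.0315

n₂/n₀ = exp[−(E₂−E₀)/kT] = exp(−(0.1497 eV)/(0.0433 eV)) = exp(-3.4573) = 0.0315.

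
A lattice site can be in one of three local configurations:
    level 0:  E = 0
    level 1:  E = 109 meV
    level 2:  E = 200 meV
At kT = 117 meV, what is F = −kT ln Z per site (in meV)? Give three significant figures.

Eᵢ/kT = 0, 0.93162, 1.7094.
Z = Σ e^(−Eᵢ/kT) = e^(−0) + e^(−0.93162) + e^(−1.7094) = 1.0000 + 0.39392 + 0.18097 = 1.5749.
F = −kT ln Z = −117 × ln(1.5749) = −117 × 0.45419 = -53.1 meV.

-53.1 meV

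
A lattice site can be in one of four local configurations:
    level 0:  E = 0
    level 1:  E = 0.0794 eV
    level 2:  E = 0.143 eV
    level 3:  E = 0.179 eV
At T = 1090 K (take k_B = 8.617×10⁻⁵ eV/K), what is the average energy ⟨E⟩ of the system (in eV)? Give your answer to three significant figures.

0.0512 eV

k_BT = 8.617×10⁻⁵ × 1090 K = 0.093925 eV.
Eᵢ/kT = 0, 0.84536, 1.5225, 1.9058.
Z = Σ e^(−Eᵢ/kT) = e^(−0) + e^(−0.84536) + e^(−1.5225) + e^(−1.9058) = 1.0000 + 0.42940 + 0.21817 + 0.14870 = 1.7963.
⟨E⟩ = Σ Eᵢ e^(−Eᵢ/kT) / Z = (0·1.0000 + 0.0794·0.42940 + 0.143·0.21817 + 0.179·0.14870) / 1.7963 = 0.0512 eV.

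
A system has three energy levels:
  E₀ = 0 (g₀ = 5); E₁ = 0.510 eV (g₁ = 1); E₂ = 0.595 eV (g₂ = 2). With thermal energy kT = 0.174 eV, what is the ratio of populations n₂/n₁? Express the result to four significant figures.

n₂/n₁ = (g₂/g₁) exp[−(E₂−E₁)/kT] = (2/1) × exp(−(0.085 eV)/(0.174 eV)) = (2/1) × exp(-0.488506) = 1.227.

1.227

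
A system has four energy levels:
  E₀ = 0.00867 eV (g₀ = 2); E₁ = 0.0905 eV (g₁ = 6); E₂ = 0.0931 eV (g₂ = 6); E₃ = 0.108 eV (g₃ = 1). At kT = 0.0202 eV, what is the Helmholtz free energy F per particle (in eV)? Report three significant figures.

Eᵢ/kT = 0.42921, 4.4802, 4.6089, 5.3465.
Z = Σ gᵢe^(−Eᵢ/kT) = 2·e^(−0.42921) + 6·e^(−4.4802) + 6·e^(−4.6089) + 1·e^(−5.3465) = 1.3020 + 0.067987 + 0.059777 + 0.0047648 = 1.4345.
F = −kT ln Z = −0.0202 × ln(1.4345) = −0.0202 × 0.36082 = -0.00729 eV.

-0.00729 eV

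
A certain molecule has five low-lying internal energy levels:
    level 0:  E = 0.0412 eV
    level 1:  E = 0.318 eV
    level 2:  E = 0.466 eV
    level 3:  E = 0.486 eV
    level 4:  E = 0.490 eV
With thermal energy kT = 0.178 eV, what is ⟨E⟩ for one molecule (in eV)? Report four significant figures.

0.1573 eV

Eᵢ/kT = 0.231461, 1.78652, 2.61798, 2.73034, 2.75281.
Z = Σ e^(−Eᵢ/kT) = e^(−0.231461) + e^(−1.78652) + e^(−2.61798) + e^(−2.73034) + e^(−2.75281) = 0.793374 + 0.167542 + 0.0729501 + 0.0651971 + 0.0637485 = 1.16281.
⟨E⟩ = Σ Eᵢ e^(−Eᵢ/kT) / Z = (0.0412·0.793374 + 0.318·0.167542 + 0.466·0.0729501 + 0.486·0.0651971 + 0.490·0.0637485) / 1.16281 = 0.1573 eV.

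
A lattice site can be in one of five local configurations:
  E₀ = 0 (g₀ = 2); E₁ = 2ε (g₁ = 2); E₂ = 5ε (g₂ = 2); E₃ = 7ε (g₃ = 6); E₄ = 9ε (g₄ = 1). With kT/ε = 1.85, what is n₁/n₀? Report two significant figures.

n₁/n₀ = (g₁/g₀) exp[−(E₁−E₀)/kT] = (2/2) × exp(−(2ε)/(1.85ε)) = (2/2) × exp(-1.081) = 0.34.

0.34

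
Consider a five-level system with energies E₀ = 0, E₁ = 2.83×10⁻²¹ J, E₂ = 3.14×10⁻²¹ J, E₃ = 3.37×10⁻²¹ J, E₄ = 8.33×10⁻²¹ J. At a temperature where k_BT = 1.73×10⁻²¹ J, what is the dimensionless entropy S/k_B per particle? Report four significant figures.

Eᵢ/kT = 0, 1.63584, 1.81503, 1.94798, 4.81503.
Z = Σ e^(−Eᵢ/kT) = e^(−0) + e^(−1.63584) + e^(−1.81503) + e^(−1.94798) + e^(−4.81503) = 1.00000 + 0.194789 + 0.162833 + 0.142562 + 0.00810698 = 1.50829.
⟨E⟩ = Σ EᵢPᵢ = 1.06777 ×10⁻²¹ J.
S/k_B = ln Z + ⟨E⟩/kT = ln(1.50829) + 1.06777/1.73 = 0.410977 + 0.617208 = 1.028.

1.028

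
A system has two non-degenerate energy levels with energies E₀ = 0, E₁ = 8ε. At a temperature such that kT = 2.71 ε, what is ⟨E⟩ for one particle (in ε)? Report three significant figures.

0.397 ε

Eᵢ/kT = 0, 2.9520.
Z = Σ e^(−Eᵢ/kT) = e^(−0) + e^(−2.9520) = 1.0000 + 0.052235 = 1.0522.
⟨E⟩ = Σ Eᵢ e^(−Eᵢ/kT) / Z = (0·1.0000 + 8·0.052235) / 1.0522 = 0.397 ε.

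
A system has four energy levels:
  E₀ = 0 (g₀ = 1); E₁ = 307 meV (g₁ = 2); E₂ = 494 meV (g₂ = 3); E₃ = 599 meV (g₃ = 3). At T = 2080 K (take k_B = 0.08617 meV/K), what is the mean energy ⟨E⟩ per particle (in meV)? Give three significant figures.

k_BT = 0.08617 × 2080 K = 179.23 meV.
Eᵢ/kT = 0, 1.7129, 2.7562, 3.3421.
Z = Σ gᵢe^(−Eᵢ/kT) = 1·e^(−0) + 2·e^(−1.7129) + 3·e^(−2.7562) + 3·e^(−3.3421) = 1.0000 + 0.36068 + 0.19060 + 0.10609 = 1.6574.
⟨E⟩ = Σ Eᵢ gᵢe^(−Eᵢ/kT) / Z = (0·1.0000 + 307·0.36068 + 494·0.19060 + 599·0.10609) / 1.6574 = 162 meV.

162 meV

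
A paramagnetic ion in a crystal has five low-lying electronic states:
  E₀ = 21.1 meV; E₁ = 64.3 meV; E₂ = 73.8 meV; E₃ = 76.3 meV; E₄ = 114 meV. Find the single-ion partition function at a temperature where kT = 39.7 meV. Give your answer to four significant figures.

Z = 1.144

Eᵢ/kT = 0.531486, 1.61965, 1.85894, 1.92191, 2.87154.
Z = Σ e^(−Eᵢ/kT) = e^(−0.531486) + e^(−1.61965) + e^(−1.85894) + e^(−1.92191) + e^(−2.87154) = 0.587731 + 0.197968 + 0.155838 + 0.146327 + 0.0566117 = 1.14448.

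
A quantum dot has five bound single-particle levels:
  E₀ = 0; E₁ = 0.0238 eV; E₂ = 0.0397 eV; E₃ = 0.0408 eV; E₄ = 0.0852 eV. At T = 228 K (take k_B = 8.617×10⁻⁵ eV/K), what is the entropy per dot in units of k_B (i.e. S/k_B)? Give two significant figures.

1.1

k_BT = 8.617×10⁻⁵ × 228 K = 0.01965 eV.
Eᵢ/kT = 0, 1.211, 2.020, 2.076, 4.336.
Z = Σ e^(−Eᵢ/kT) = e^(−0) + e^(−1.211) + e^(−2.020) + e^(−2.076) + e^(−4.336) = 1.000 + 0.2979 + 0.1327 + 0.1254 + 0.01309 = 1.569.
⟨E⟩ = Σ EᵢPᵢ = 0.01185 eV.
S/k_B = ln Z + ⟨E⟩/kT = ln(1.569) + 0.01185/0.01965 = 0.4504 + 0.6031 = 1.1.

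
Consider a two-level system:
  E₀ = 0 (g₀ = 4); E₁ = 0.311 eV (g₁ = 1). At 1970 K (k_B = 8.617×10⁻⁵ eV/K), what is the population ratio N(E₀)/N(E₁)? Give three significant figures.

k_BT = 8.617×10⁻⁵ × 1970 K = 0.16975 eV.
n₀/n₁ = (g₀/g₁) exp[−(E₀−E₁)/kT] = (4/1) × exp(−(-0.311 eV)/(0.16975 eV)) = (4/1) × exp(1.8321) = 25.0.

25.0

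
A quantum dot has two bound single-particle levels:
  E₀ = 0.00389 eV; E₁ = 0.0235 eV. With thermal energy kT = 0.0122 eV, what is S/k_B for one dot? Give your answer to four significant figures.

0.4510

Eᵢ/kT = 0.318852, 1.92623.
Z = Σ e^(−Eᵢ/kT) = e^(−0.318852) + e^(−1.92623) = 0.726983 + 0.145696 = 0.872679.
⟨E⟩ = Σ EᵢPᵢ = 0.00716394 eV.
S/k_B = ln Z + ⟨E⟩/kT = ln(0.872679) + 0.00716394/0.0122 = -0.136187 + 0.587208 = 0.4510.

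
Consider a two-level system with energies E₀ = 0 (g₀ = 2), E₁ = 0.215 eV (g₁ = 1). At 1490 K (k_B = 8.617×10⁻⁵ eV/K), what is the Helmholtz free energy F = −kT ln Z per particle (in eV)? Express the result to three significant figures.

-0.100 eV

k_BT = 8.617×10⁻⁵ × 1490 K = 0.12839 eV.
Eᵢ/kT = 0, 1.6746.
Z = Σ gᵢe^(−Eᵢ/kT) = 2·e^(−0) + 1·e^(−1.6746) = 2.0000 + 0.18738 = 2.1874.
F = −kT ln Z = −0.12839 × ln(2.1874) = −0.12839 × 0.78271 = -0.100 eV.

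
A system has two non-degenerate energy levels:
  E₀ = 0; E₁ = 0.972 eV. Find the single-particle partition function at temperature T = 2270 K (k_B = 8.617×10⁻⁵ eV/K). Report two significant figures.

k_BT = 8.617×10⁻⁵ × 2270 K = 0.1956 eV.
Eᵢ/kT = 0, 4.969.
Z = Σ e^(−Eᵢ/kT) = e^(−0) + e^(−4.969) = 1.000 + 0.006950 = 1.007.

Z = 1.0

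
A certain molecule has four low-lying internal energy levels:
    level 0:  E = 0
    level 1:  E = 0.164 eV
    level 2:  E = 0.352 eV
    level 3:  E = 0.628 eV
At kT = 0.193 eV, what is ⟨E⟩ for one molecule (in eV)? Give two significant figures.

0.093 eV

Eᵢ/kT = 0, 0.8497, 1.824, 3.254.
Z = Σ e^(−Eᵢ/kT) = e^(−0) + e^(−0.8497) + e^(−1.824) + e^(−3.254) = 1.000 + 0.4275 + 0.1614 + 0.03862 = 1.628.
⟨E⟩ = Σ Eᵢ e^(−Eᵢ/kT) / Z = (0·1.000 + 0.164·0.4275 + 0.352·0.1614 + 0.628·0.03862) / 1.628 = 0.093 eV.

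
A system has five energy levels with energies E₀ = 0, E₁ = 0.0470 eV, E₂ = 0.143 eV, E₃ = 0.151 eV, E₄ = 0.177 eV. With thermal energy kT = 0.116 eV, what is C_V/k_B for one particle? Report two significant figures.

0.33

Eᵢ/kT = 0, 0.4052, 1.233, 1.302, 1.526.
Z = Σ e^(−Eᵢ/kT) = e^(−0) + e^(−0.4052) + e^(−1.233) + e^(−1.302) + e^(−1.526) = 1.000 + 0.6668 + 0.2914 + 0.2720 + 0.2174 = 2.448.
⟨E⟩ = 0.06232 eV, ⟨E²⟩ = 0.008352 eV².
C_V/k_B = (⟨E²⟩ − ⟨E⟩²)/(kT)² = (0.008352 − 0.003884)/0.01346 = 0.33.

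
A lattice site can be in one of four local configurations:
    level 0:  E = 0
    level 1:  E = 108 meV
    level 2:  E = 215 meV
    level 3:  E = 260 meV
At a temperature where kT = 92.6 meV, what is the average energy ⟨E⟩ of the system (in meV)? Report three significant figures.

47.9 meV

Eᵢ/kT = 0, 1.1663, 2.3218, 2.8078.
Z = Σ e^(−Eᵢ/kT) = e^(−0) + e^(−1.1663) + e^(−2.3218) + e^(−2.8078) = 1.0000 + 0.31152 + 0.098097 + 0.060338 = 1.4700.
⟨E⟩ = Σ Eᵢ e^(−Eᵢ/kT) / Z = (0·1.0000 + 108·0.31152 + 215·0.098097 + 260·0.060338) / 1.4700 = 47.9 meV.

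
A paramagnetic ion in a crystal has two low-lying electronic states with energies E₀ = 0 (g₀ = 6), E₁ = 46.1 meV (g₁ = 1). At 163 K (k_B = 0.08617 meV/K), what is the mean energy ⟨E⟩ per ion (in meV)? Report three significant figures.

k_BT = 0.08617 × 163 K = 14.046 meV.
Eᵢ/kT = 0, 3.2821.
Z = Σ gᵢe^(−Eᵢ/kT) = 6·e^(−0) + 1·e^(−3.2821) = 6.0000 + 0.037549 = 6.0375.
⟨E⟩ = Σ Eᵢ gᵢe^(−Eᵢ/kT) / Z = (0·6.0000 + 46.1·0.037549) / 6.0375 = 0.287 meV.

0.287 meV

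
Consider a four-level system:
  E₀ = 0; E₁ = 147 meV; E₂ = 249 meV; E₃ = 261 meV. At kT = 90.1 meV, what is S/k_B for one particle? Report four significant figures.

0.7703

Eᵢ/kT = 0, 1.63152, 2.76360, 2.89678.
Z = Σ e^(−Eᵢ/kT) = e^(−0) + e^(−1.63152) + e^(−2.76360) + e^(−2.89678) = 1.00000 + 0.195632 + 0.0630643 + 0.0552007 = 1.31390.
⟨E⟩ = Σ EᵢPᵢ = 44.8042 meV.
S/k_B = ln Z + ⟨E⟩/kT = ln(1.31390) + 44.8042/90.1 = 0.273000 + 0.497272 = 0.7703.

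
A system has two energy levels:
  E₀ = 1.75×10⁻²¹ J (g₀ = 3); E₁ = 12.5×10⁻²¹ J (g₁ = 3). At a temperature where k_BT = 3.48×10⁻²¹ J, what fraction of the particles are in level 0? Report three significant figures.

Eᵢ/kT = 0.50287, 3.5920.
Z = Σ gᵢe^(−Eᵢ/kT) = 3·e^(−0.50287) + 3·e^(−3.5920) = 1.8144 + 0.082630 = 1.8970.
P₀ = g₀ e^(−E₀/kT) / Z = 1.8144/1.8970 = 0.956.

0.956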